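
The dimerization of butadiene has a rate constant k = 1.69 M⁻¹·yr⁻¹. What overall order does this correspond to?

second order (2)

Step 1: The units of k for an nth-order reaction are (concentration)^(1-n)·(time)⁻¹.
Step 2: Here k has units M⁻¹·yr⁻¹, so the concentration exponent is -1.
Step 3: 1 - n = -1 ⇒ n = 2. The reaction is second order.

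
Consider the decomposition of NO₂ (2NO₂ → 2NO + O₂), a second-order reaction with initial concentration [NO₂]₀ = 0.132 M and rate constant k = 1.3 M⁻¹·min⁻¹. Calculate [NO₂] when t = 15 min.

0.03693 M

Step 1: For a second-order reaction: 1/[NO₂] = 1/[NO₂]₀ + kt
Step 2: 1/[NO₂] = 1/0.132 + 1.3 × 15
Step 3: 1/[NO₂] = 7.576 + 19.5 = 27.08
Step 4: [NO₂] = 1/27.08 = 0.03693 M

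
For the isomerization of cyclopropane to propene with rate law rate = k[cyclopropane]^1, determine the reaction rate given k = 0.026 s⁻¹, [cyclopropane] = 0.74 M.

0.01924 M/s

Step 1: Identify the rate law: rate = k[cyclopropane]^1
Step 2: Substitute values: rate = 0.026 × (0.74)^1
Step 3: Calculate: rate = 0.026 × 0.74 = 0.01924 M/s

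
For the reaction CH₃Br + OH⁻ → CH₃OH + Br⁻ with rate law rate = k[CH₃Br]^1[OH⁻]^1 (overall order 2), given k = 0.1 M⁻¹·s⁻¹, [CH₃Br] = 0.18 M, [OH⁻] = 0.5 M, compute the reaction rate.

0.009 M/s

Step 1: The rate law is rate = k[CH₃Br]^1[OH⁻]^1, overall order = 1+1 = 2
Step 2: Substitute values: rate = 0.1 × (0.18)^1 × (0.5)^1
Step 3: rate = 0.1 × 0.18 × 0.5 = 0.009 M/s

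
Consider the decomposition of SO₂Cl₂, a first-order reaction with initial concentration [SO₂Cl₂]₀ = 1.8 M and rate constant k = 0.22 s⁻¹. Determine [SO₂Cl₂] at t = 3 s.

0.9303 M

Step 1: For a first-order reaction: [SO₂Cl₂] = [SO₂Cl₂]₀ × e^(-kt)
Step 2: [SO₂Cl₂] = 1.8 × e^(-0.22 × 3)
Step 3: [SO₂Cl₂] = 1.8 × e^(-0.66)
Step 4: [SO₂Cl₂] = 1.8 × 0.516851 = 0.9303 M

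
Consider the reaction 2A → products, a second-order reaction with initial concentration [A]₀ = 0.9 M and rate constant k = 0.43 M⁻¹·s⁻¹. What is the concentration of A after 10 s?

0.1848 M

Step 1: For a second-order reaction: 1/[A] = 1/[A]₀ + kt
Step 2: 1/[A] = 1/0.9 + 0.43 × 10
Step 3: 1/[A] = 1.111 + 4.3 = 5.411
Step 4: [A] = 1/5.411 = 0.1848 M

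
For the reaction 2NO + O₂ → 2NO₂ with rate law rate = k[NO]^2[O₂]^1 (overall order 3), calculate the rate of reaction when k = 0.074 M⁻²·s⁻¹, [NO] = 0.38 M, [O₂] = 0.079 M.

0.0008442 M/s

Step 1: The rate law is rate = k[NO]^2[O₂]^1, overall order = 2+1 = 3
Step 2: Substitute values: rate = 0.074 × (0.38)^2 × (0.079)^1
Step 3: rate = 0.074 × 0.1444 × 0.079 = 0.000844162 M/s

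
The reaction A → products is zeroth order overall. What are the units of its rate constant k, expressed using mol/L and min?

mol/L·min⁻¹

Step 1: For overall order n, rate = k × (concentration)^n.
Step 2: Rate has units mol/L·min⁻¹; concentration term has units (mol/L)^0.
Step 3: k = rate / (concentration)^n, so units of k = (mol/L)^(1-0)·min⁻¹ = mol/L·min⁻¹.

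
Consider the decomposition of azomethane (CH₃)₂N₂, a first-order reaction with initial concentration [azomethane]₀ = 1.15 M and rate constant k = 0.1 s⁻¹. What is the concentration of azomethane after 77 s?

0.0005208 M

Step 1: For a first-order reaction: [azomethane] = [azomethane]₀ × e^(-kt)
Step 2: [azomethane] = 1.15 × e^(-0.1 × 77)
Step 3: [azomethane] = 1.15 × e^(-7.7)
Step 4: [azomethane] = 1.15 × 0.000452827 = 0.0005208 M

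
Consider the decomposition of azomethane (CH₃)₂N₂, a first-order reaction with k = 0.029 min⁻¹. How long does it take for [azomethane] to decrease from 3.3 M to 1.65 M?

23.9 min

Step 1: For first-order: t = ln([azomethane]₀/[azomethane])/k
Step 2: t = ln(3.3/1.65)/0.029
Step 3: t = ln(2)/0.029
Step 4: t = 0.6931/0.029 = 23.9 min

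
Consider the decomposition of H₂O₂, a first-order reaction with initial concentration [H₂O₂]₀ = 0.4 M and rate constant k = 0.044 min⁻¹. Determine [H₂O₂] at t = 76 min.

0.01412 M

Step 1: For a first-order reaction: [H₂O₂] = [H₂O₂]₀ × e^(-kt)
Step 2: [H₂O₂] = 0.4 × e^(-0.044 × 76)
Step 3: [H₂O₂] = 0.4 × e^(-3.344)
Step 4: [H₂O₂] = 0.4 × 0.0352955 = 0.01412 M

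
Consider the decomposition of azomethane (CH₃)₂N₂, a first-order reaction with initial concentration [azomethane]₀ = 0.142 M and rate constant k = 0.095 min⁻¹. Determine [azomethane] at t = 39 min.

0.003493 M

Step 1: For a first-order reaction: [azomethane] = [azomethane]₀ × e^(-kt)
Step 2: [azomethane] = 0.142 × e^(-0.095 × 39)
Step 3: [azomethane] = 0.142 × e^(-3.705)
Step 4: [azomethane] = 0.142 × 0.0246002 = 0.003493 M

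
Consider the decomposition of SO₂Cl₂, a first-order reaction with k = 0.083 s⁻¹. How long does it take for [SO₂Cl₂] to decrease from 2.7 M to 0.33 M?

25.32 s

Step 1: For first-order: t = ln([SO₂Cl₂]₀/[SO₂Cl₂])/k
Step 2: t = ln(2.7/0.33)/0.083
Step 3: t = ln(8.182)/0.083
Step 4: t = 2.102/0.083 = 25.32 s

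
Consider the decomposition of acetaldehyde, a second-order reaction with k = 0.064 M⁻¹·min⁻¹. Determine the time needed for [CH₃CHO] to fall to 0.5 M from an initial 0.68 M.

8.272 min

Step 1: For second-order: t = (1/[CH₃CHO] - 1/[CH₃CHO]₀)/k
Step 2: t = (1/0.5 - 1/0.68)/0.064
Step 3: t = (2 - 1.471)/0.064
Step 4: t = 0.5294/0.064 = 8.272 min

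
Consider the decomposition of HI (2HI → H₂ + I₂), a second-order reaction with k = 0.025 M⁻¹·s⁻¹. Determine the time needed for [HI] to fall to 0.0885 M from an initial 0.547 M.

378.9 s

Step 1: For second-order: t = (1/[HI] - 1/[HI]₀)/k
Step 2: t = (1/0.0885 - 1/0.547)/0.025
Step 3: t = (11.3 - 1.828)/0.025
Step 4: t = 9.471/0.025 = 378.9 s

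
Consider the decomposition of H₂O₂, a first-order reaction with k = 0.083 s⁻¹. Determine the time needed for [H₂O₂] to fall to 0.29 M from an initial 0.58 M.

8.351 s

Step 1: For first-order: t = ln([H₂O₂]₀/[H₂O₂])/k
Step 2: t = ln(0.58/0.29)/0.083
Step 3: t = ln(2)/0.083
Step 4: t = 0.6931/0.083 = 8.351 s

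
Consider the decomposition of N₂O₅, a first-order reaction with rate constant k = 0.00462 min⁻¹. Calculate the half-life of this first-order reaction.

150 min

Step 1: For a first-order reaction, t₁/₂ = ln(2)/k
Step 2: t₁/₂ = ln(2)/0.00462
Step 3: t₁/₂ = 0.6931/0.00462 = 150 min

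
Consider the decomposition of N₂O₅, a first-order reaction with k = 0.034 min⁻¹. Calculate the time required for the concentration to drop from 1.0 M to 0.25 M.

40.77 min

Step 1: For first-order: t = ln([N₂O₅]₀/[N₂O₅])/k
Step 2: t = ln(1.0/0.25)/0.034
Step 3: t = ln(4)/0.034
Step 4: t = 1.386/0.034 = 40.77 min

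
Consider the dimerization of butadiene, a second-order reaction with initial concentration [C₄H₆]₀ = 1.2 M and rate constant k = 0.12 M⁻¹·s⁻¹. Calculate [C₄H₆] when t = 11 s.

0.4644 M

Step 1: For a second-order reaction: 1/[C₄H₆] = 1/[C₄H₆]₀ + kt
Step 2: 1/[C₄H₆] = 1/1.2 + 0.12 × 11
Step 3: 1/[C₄H₆] = 0.8333 + 1.32 = 2.153
Step 4: [C₄H₆] = 1/2.153 = 0.4644 M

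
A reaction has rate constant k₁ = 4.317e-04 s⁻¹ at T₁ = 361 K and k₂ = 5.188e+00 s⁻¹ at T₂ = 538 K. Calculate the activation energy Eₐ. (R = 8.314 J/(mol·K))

85.7 kJ/mol

Step 1: Use the two-temperature Arrhenius form: ln(k₂/k₁) = -Eₐ/R × (1/T₂ - 1/T₁)
Step 2: ln(k₂/k₁) = ln(5.188e+00/4.317e-04) = ln(12017.6) = 9.39413
Step 3: 1/T₂ - 1/T₁ = 1/538 - 1/361 = -9.113470e-04 K⁻¹
Step 4: Eₐ = -R × ln(k₂/k₁) / (1/T₂ - 1/T₁) = -8.314 × 9.39413 / -9.113470e-04
Step 5: Eₐ = 8.5700e+04 J/mol = 85.7 kJ/mol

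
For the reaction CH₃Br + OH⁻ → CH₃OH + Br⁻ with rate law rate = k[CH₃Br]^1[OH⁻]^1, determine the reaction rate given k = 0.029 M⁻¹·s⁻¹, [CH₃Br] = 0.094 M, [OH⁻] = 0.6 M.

0.001636 M/s

Step 1: The rate law is rate = k[CH₃Br]^1[OH⁻]^1
Step 2: Substitute: rate = 0.029 × (0.094)^1 × (0.6)^1
Step 3: rate = 0.029 × 0.094 × 0.6 = 0.0016356 M/s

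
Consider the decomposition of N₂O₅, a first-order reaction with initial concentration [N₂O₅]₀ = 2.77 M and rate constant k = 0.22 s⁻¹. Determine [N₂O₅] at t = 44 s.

0.0001732 M

Step 1: For a first-order reaction: [N₂O₅] = [N₂O₅]₀ × e^(-kt)
Step 2: [N₂O₅] = 2.77 × e^(-0.22 × 44)
Step 3: [N₂O₅] = 2.77 × e^(-9.68)
Step 4: [N₂O₅] = 2.77 × 6.25215e-05 = 0.0001732 M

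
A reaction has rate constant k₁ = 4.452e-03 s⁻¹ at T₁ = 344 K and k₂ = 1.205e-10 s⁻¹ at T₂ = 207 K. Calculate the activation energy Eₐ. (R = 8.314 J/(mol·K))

75.3 kJ/mol

Step 1: Use the two-temperature Arrhenius form: ln(k₂/k₁) = -Eₐ/R × (1/T₂ - 1/T₁)
Step 2: ln(k₂/k₁) = ln(1.205e-10/4.452e-03) = ln(2.70665e-08) = -17.425
Step 3: 1/T₂ - 1/T₁ = 1/207 - 1/344 = 1.923941e-03 K⁻¹
Step 4: Eₐ = -R × ln(k₂/k₁) / (1/T₂ - 1/T₁) = -8.314 × -17.425 / 1.923941e-03
Step 5: Eₐ = 7.5299e+04 J/mol = 75.3 kJ/mol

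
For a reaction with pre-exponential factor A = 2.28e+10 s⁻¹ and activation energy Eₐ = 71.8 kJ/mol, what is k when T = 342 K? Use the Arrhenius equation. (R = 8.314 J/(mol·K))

2.46e-01 s⁻¹

Step 1: Use the Arrhenius equation: k = A × exp(-Eₐ/RT)
Step 2: Convert Eₐ to J/mol: 71.8 kJ/mol = 71800 J/mol
Step 3: Calculate the exponent: -Eₐ/(RT) = -71800/(8.314 × 342) = -25.25157
Step 4: k = 2.28e+10 × exp(-25.25157)
Step 5: k = 2.28e+10 × 1.07990e-11 = 2.4622e-01 s⁻¹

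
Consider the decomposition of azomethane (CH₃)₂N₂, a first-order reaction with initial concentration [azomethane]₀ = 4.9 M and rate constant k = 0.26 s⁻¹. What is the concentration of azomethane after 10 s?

0.3639 M

Step 1: For a first-order reaction: [azomethane] = [azomethane]₀ × e^(-kt)
Step 2: [azomethane] = 4.9 × e^(-0.26 × 10)
Step 3: [azomethane] = 4.9 × e^(-2.6)
Step 4: [azomethane] = 4.9 × 0.0742736 = 0.3639 M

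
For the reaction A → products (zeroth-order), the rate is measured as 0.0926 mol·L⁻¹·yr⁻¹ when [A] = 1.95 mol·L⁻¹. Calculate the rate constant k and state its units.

0.0926 mol·L⁻¹·yr⁻¹

Step 1: For a zeroth-order reaction, rate = k (independent of concentration).
Step 2: k = rate = 0.0926 mol·L⁻¹·yr⁻¹.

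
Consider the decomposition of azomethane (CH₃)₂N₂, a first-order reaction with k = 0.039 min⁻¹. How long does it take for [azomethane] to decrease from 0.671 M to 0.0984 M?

49.22 min

Step 1: For first-order: t = ln([azomethane]₀/[azomethane])/k
Step 2: t = ln(0.671/0.0984)/0.039
Step 3: t = ln(6.819)/0.039
Step 4: t = 1.92/0.039 = 49.22 min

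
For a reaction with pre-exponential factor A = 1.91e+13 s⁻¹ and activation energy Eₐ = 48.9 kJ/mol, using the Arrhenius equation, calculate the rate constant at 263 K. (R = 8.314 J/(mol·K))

3.70e+03 s⁻¹

Step 1: Use the Arrhenius equation: k = A × exp(-Eₐ/RT)
Step 2: Convert Eₐ to J/mol: 48.9 kJ/mol = 48900 J/mol
Step 3: Calculate the exponent: -Eₐ/(RT) = -48900/(8.314 × 263) = -22.36367
Step 4: k = 1.91e+13 × exp(-22.36367)
Step 5: k = 1.91e+13 × 1.93902e-10 = 3.7035e+03 s⁻¹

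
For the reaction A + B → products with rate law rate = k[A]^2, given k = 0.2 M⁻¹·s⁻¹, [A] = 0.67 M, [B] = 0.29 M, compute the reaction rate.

0.08978 M/s

Step 1: The rate law is rate = k[A]^2
Step 2: Note that the rate does not depend on [B] (zero order in B).
Step 3: rate = 0.2 × (0.67)^2 = 0.08978 M/s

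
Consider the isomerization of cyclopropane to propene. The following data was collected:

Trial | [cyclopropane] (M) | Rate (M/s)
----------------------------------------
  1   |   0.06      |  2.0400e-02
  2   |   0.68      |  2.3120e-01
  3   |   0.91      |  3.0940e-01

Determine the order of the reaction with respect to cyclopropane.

first order (1)

Step 1: Compare trials to find order n where rate₂/rate₁ = ([cyclopropane]₂/[cyclopropane]₁)^n
Step 2: rate₂/rate₁ = 2.3120e-01/2.0400e-02 = 11.33
Step 3: [cyclopropane]₂/[cyclopropane]₁ = 0.68/0.06 = 11.33
Step 4: n = ln(11.33)/ln(11.33) = 1.00 ≈ 1
Step 5: The reaction is first order in cyclopropane.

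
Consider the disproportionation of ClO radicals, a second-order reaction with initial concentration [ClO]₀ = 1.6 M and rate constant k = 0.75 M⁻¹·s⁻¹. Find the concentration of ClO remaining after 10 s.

0.1231 M

Step 1: For a second-order reaction: 1/[ClO] = 1/[ClO]₀ + kt
Step 2: 1/[ClO] = 1/1.6 + 0.75 × 10
Step 3: 1/[ClO] = 0.625 + 7.5 = 8.125
Step 4: [ClO] = 1/8.125 = 0.1231 M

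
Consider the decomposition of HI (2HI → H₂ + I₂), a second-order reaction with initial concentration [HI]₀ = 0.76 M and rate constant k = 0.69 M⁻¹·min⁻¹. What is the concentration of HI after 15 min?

0.08572 M

Step 1: For a second-order reaction: 1/[HI] = 1/[HI]₀ + kt
Step 2: 1/[HI] = 1/0.76 + 0.69 × 15
Step 3: 1/[HI] = 1.316 + 10.35 = 11.67
Step 4: [HI] = 1/11.67 = 0.08572 M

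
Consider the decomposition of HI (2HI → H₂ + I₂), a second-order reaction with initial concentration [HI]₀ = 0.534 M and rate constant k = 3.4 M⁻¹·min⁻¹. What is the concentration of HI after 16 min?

0.01777 M

Step 1: For a second-order reaction: 1/[HI] = 1/[HI]₀ + kt
Step 2: 1/[HI] = 1/0.534 + 3.4 × 16
Step 3: 1/[HI] = 1.873 + 54.4 = 56.27
Step 4: [HI] = 1/56.27 = 0.01777 M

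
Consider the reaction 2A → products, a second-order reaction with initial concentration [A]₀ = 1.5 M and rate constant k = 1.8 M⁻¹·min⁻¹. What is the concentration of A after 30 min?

0.01829 M

Step 1: For a second-order reaction: 1/[A] = 1/[A]₀ + kt
Step 2: 1/[A] = 1/1.5 + 1.8 × 30
Step 3: 1/[A] = 0.6667 + 54 = 54.67
Step 4: [A] = 1/54.67 = 0.01829 M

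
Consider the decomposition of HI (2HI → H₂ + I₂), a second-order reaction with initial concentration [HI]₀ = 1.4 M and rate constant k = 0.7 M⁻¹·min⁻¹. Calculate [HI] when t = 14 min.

0.09511 M

Step 1: For a second-order reaction: 1/[HI] = 1/[HI]₀ + kt
Step 2: 1/[HI] = 1/1.4 + 0.7 × 14
Step 3: 1/[HI] = 0.7143 + 9.8 = 10.51
Step 4: [HI] = 1/10.51 = 0.09511 M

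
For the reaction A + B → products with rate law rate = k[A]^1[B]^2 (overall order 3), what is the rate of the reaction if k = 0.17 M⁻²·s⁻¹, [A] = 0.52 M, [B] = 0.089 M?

0.0007002 M/s

Step 1: The rate law is rate = k[A]^1[B]^2, overall order = 1+2 = 3
Step 2: Substitute values: rate = 0.17 × (0.52)^1 × (0.089)^2
Step 3: rate = 0.17 × 0.52 × 0.007921 = 0.000700216 M/s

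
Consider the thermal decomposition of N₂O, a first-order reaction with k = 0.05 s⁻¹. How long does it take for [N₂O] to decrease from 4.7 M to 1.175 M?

27.73 s

Step 1: For first-order: t = ln([N₂O]₀/[N₂O])/k
Step 2: t = ln(4.7/1.175)/0.05
Step 3: t = ln(4)/0.05
Step 4: t = 1.386/0.05 = 27.73 s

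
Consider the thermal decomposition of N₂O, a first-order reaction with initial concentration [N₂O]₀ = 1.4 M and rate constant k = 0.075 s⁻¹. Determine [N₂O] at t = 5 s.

0.9622 M

Step 1: For a first-order reaction: [N₂O] = [N₂O]₀ × e^(-kt)
Step 2: [N₂O] = 1.4 × e^(-0.075 × 5)
Step 3: [N₂O] = 1.4 × e^(-0.375)
Step 4: [N₂O] = 1.4 × 0.687289 = 0.9622 M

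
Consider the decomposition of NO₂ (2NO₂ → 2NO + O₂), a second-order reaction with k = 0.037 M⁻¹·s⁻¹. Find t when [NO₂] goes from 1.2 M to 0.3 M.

67.57 s

Step 1: For second-order: t = (1/[NO₂] - 1/[NO₂]₀)/k
Step 2: t = (1/0.3 - 1/1.2)/0.037
Step 3: t = (3.333 - 0.8333)/0.037
Step 4: t = 2.5/0.037 = 67.57 s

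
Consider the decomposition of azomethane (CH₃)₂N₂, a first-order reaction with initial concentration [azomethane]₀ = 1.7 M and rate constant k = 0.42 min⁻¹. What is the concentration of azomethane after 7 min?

0.08987 M

Step 1: For a first-order reaction: [azomethane] = [azomethane]₀ × e^(-kt)
Step 2: [azomethane] = 1.7 × e^(-0.42 × 7)
Step 3: [azomethane] = 1.7 × e^(-2.94)
Step 4: [azomethane] = 1.7 × 0.0528657 = 0.08987 M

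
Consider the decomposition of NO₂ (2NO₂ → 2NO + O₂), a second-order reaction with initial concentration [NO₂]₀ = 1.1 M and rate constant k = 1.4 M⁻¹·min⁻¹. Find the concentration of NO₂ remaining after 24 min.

0.02898 M

Step 1: For a second-order reaction: 1/[NO₂] = 1/[NO₂]₀ + kt
Step 2: 1/[NO₂] = 1/1.1 + 1.4 × 24
Step 3: 1/[NO₂] = 0.9091 + 33.6 = 34.51
Step 4: [NO₂] = 1/34.51 = 0.02898 M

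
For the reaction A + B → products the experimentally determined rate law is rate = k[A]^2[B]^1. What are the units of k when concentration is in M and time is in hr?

M⁻²·hr⁻¹

Step 1: Overall order = 2 + 1 = 3.
Step 2: rate has units M·hr⁻¹; [A]^2[B]^1 has units M^3.
Step 3: k = rate/([A]^2[B]^1), so units of k = M^(1-3)·hr⁻¹ = M⁻²·hr⁻¹.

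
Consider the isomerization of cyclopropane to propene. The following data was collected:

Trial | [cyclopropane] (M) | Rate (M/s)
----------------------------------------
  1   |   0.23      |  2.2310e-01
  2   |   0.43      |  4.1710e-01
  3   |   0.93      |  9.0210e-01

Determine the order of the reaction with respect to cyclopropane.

first order (1)

Step 1: Compare trials to find order n where rate₂/rate₁ = ([cyclopropane]₂/[cyclopropane]₁)^n
Step 2: rate₂/rate₁ = 4.1710e-01/2.2310e-01 = 1.87
Step 3: [cyclopropane]₂/[cyclopropane]₁ = 0.43/0.23 = 1.87
Step 4: n = ln(1.87)/ln(1.87) = 1.00 ≈ 1
Step 5: The reaction is first order in cyclopropane.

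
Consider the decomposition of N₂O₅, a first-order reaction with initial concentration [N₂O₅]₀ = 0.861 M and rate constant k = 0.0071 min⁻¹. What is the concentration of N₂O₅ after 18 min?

0.7577 M

Step 1: For a first-order reaction: [N₂O₅] = [N₂O₅]₀ × e^(-kt)
Step 2: [N₂O₅] = 0.861 × e^(-0.0071 × 18)
Step 3: [N₂O₅] = 0.861 × e^(-0.1278)
Step 4: [N₂O₅] = 0.861 × 0.880029 = 0.7577 M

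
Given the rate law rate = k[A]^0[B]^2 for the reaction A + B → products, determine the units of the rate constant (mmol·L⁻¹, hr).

(mmol·L⁻¹)⁻¹·hr⁻¹

Step 1: Overall order = 0 + 2 = 2.
Step 2: rate has units mmol·L⁻¹·hr⁻¹; [A]^0[B]^2 has units (mmol·L⁻¹)^2.
Step 3: k = rate/([A]^0[B]^2), so units of k = (mmol·L⁻¹)^(1-2)·hr⁻¹ = (mmol·L⁻¹)⁻¹·hr⁻¹.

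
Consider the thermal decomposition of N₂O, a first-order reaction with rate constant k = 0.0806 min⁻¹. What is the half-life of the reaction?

8.6 min

Step 1: For a first-order reaction, t₁/₂ = ln(2)/k
Step 2: t₁/₂ = ln(2)/0.0806
Step 3: t₁/₂ = 0.6931/0.0806 = 8.6 min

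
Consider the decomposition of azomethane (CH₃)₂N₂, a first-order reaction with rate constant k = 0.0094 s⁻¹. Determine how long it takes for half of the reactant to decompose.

73.74 s

Step 1: For a first-order reaction, t₁/₂ = ln(2)/k
Step 2: t₁/₂ = ln(2)/0.0094
Step 3: t₁/₂ = 0.6931/0.0094 = 73.74 s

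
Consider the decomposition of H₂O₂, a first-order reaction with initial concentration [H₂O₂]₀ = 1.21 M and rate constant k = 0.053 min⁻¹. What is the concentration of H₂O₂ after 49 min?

0.09014 M

Step 1: For a first-order reaction: [H₂O₂] = [H₂O₂]₀ × e^(-kt)
Step 2: [H₂O₂] = 1.21 × e^(-0.053 × 49)
Step 3: [H₂O₂] = 1.21 × e^(-2.597)
Step 4: [H₂O₂] = 1.21 × 0.0744967 = 0.09014 M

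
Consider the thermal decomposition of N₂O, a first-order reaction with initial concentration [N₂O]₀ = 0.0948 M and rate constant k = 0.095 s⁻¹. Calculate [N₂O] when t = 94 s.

1.255e-05 M

Step 1: For a first-order reaction: [N₂O] = [N₂O]₀ × e^(-kt)
Step 2: [N₂O] = 0.0948 × e^(-0.095 × 94)
Step 3: [N₂O] = 0.0948 × e^(-8.93)
Step 4: [N₂O] = 0.0948 × 0.000132358 = 1.255e-05 M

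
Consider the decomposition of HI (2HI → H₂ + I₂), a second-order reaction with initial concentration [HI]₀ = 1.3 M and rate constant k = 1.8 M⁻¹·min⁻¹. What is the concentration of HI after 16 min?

0.03382 M

Step 1: For a second-order reaction: 1/[HI] = 1/[HI]₀ + kt
Step 2: 1/[HI] = 1/1.3 + 1.8 × 16
Step 3: 1/[HI] = 0.7692 + 28.8 = 29.57
Step 4: [HI] = 1/29.57 = 0.03382 M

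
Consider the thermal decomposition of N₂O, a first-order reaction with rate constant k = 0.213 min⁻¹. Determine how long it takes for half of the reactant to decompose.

3.254 min

Step 1: For a first-order reaction, t₁/₂ = ln(2)/k
Step 2: t₁/₂ = ln(2)/0.213
Step 3: t₁/₂ = 0.6931/0.213 = 3.254 min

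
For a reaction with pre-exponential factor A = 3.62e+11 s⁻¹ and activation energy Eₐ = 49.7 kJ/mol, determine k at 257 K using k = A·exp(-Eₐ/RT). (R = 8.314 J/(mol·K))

2.86e+01 s⁻¹

Step 1: Use the Arrhenius equation: k = A × exp(-Eₐ/RT)
Step 2: Convert Eₐ to J/mol: 49.7 kJ/mol = 49700 J/mol
Step 3: Calculate the exponent: -Eₐ/(RT) = -49700/(8.314 × 257) = -23.26019
Step 4: k = 3.62e+11 × exp(-23.26019)
Step 5: k = 3.62e+11 × 7.91094e-11 = 2.8638e+01 s⁻¹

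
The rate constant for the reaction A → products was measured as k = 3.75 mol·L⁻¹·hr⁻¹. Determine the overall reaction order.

zeroth order (0)

Step 1: The units of k for an nth-order reaction are (concentration)^(1-n)·(time)⁻¹.
Step 2: Here k has units mol·L⁻¹·hr⁻¹, so the concentration exponent is 1.
Step 3: 1 - n = 1 ⇒ n = 0. The reaction is zeroth order.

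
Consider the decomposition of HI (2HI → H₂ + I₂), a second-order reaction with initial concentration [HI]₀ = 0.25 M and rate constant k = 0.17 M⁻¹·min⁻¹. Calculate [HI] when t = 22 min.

0.1292 M

Step 1: For a second-order reaction: 1/[HI] = 1/[HI]₀ + kt
Step 2: 1/[HI] = 1/0.25 + 0.17 × 22
Step 3: 1/[HI] = 4 + 3.74 = 7.74
Step 4: [HI] = 1/7.74 = 0.1292 M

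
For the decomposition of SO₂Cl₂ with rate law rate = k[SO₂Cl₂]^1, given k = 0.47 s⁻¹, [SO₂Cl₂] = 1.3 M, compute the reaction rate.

0.611 M/s

Step 1: Identify the rate law: rate = k[SO₂Cl₂]^1
Step 2: Substitute values: rate = 0.47 × (1.3)^1
Step 3: Calculate: rate = 0.47 × 1.3 = 0.611 M/s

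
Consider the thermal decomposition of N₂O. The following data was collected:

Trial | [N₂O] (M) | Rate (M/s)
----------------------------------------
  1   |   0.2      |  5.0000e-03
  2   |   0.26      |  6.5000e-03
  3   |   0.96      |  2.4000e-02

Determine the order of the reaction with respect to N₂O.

first order (1)

Step 1: Compare trials to find order n where rate₂/rate₁ = ([N₂O]₂/[N₂O]₁)^n
Step 2: rate₂/rate₁ = 6.5000e-03/5.0000e-03 = 1.3
Step 3: [N₂O]₂/[N₂O]₁ = 0.26/0.2 = 1.3
Step 4: n = ln(1.3)/ln(1.3) = 1.00 ≈ 1
Step 5: The reaction is first order in N₂O.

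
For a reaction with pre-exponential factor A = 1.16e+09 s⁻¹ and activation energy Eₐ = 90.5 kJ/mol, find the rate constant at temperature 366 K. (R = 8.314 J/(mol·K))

1.41e-04 s⁻¹

Step 1: Use the Arrhenius equation: k = A × exp(-Eₐ/RT)
Step 2: Convert Eₐ to J/mol: 90.5 kJ/mol = 90500 J/mol
Step 3: Calculate the exponent: -Eₐ/(RT) = -90500/(8.314 × 366) = -29.74113
Step 4: k = 1.16e+09 × exp(-29.74113)
Step 5: k = 1.16e+09 × 1.21225e-13 = 1.4062e-04 s⁻¹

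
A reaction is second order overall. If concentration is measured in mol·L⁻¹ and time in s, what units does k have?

(mol·L⁻¹)⁻¹·s⁻¹

Step 1: For overall order n, rate = k × (concentration)^n.
Step 2: Rate has units mol·L⁻¹·s⁻¹; concentration term has units (mol·L⁻¹)^2.
Step 3: k = rate / (concentration)^n, so units of k = (mol·L⁻¹)^(1-2)·s⁻¹ = (mol·L⁻¹)⁻¹·s⁻¹.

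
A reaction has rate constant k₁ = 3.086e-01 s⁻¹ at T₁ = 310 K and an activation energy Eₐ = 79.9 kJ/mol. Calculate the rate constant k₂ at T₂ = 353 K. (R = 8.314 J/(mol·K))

1.347e+01 s⁻¹

Step 1: Use the two-temperature Arrhenius form: ln(k₂/k₁) = -Eₐ/R × (1/T₂ - 1/T₁)
Step 2: Convert Eₐ to J/mol: 79.9 kJ/mol = 79900 J/mol
Step 3: 1/T₂ - 1/T₁ = 1/353 - 1/310 = -3.929453e-04 K⁻¹
Step 4: ln(k₂/k₁) = -79900/8.314 × -3.929453e-04 = 3.77632
Step 5: k₂ = k₁ × exp(3.77632) = 3.086e-01 × 4.36551e+01 = 1.347e+01 s⁻¹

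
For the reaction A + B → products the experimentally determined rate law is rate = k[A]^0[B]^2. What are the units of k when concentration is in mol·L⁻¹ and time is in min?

(mol·L⁻¹)⁻¹·min⁻¹

Step 1: Overall order = 0 + 2 = 2.
Step 2: rate has units mol·L⁻¹·min⁻¹; [A]^0[B]^2 has units (mol·L⁻¹)^2.
Step 3: k = rate/([A]^0[B]^2), so units of k = (mol·L⁻¹)^(1-2)·min⁻¹ = (mol·L⁻¹)⁻¹·min⁻¹.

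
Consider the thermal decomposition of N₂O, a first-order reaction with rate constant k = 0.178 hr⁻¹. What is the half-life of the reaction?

3.894 hr

Step 1: For a first-order reaction, t₁/₂ = ln(2)/k
Step 2: t₁/₂ = ln(2)/0.178
Step 3: t₁/₂ = 0.6931/0.178 = 3.894 hr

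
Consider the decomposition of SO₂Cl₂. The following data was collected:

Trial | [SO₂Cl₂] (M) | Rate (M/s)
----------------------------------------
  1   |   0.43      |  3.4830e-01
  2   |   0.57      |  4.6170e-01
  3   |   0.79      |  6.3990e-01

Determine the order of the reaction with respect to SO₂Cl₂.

first order (1)

Step 1: Compare trials to find order n where rate₂/rate₁ = ([SO₂Cl₂]₂/[SO₂Cl₂]₁)^n
Step 2: rate₂/rate₁ = 4.6170e-01/3.4830e-01 = 1.326
Step 3: [SO₂Cl₂]₂/[SO₂Cl₂]₁ = 0.57/0.43 = 1.326
Step 4: n = ln(1.326)/ln(1.326) = 1.00 ≈ 1
Step 5: The reaction is first order in SO₂Cl₂.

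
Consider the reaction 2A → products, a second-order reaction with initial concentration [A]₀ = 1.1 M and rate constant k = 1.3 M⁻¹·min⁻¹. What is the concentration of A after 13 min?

0.05615 M

Step 1: For a second-order reaction: 1/[A] = 1/[A]₀ + kt
Step 2: 1/[A] = 1/1.1 + 1.3 × 13
Step 3: 1/[A] = 0.9091 + 16.9 = 17.81
Step 4: [A] = 1/17.81 = 0.05615 M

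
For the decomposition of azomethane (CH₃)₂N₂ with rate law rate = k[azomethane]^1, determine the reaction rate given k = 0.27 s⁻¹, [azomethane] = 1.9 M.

0.513 M/s

Step 1: Identify the rate law: rate = k[azomethane]^1
Step 2: Substitute values: rate = 0.27 × (1.9)^1
Step 3: Calculate: rate = 0.27 × 1.9 = 0.513 M/s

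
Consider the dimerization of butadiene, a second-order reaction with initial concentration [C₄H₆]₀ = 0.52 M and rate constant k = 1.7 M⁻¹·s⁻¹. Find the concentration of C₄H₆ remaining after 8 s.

0.06442 M

Step 1: For a second-order reaction: 1/[C₄H₆] = 1/[C₄H₆]₀ + kt
Step 2: 1/[C₄H₆] = 1/0.52 + 1.7 × 8
Step 3: 1/[C₄H₆] = 1.923 + 13.6 = 15.52
Step 4: [C₄H₆] = 1/15.52 = 0.06442 M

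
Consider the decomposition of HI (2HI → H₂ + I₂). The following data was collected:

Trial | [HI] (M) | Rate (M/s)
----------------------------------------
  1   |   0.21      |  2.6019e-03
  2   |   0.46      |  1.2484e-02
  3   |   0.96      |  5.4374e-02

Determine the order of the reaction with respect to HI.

second order (2)

Step 1: Compare trials to find order n where rate₂/rate₁ = ([HI]₂/[HI]₁)^n
Step 2: rate₂/rate₁ = 1.2484e-02/2.6019e-03 = 4.798
Step 3: [HI]₂/[HI]₁ = 0.46/0.21 = 2.19
Step 4: n = ln(4.798)/ln(2.19) = 2.00 ≈ 2
Step 5: The reaction is second order in HI.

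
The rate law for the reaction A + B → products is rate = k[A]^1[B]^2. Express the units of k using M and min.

M⁻²·min⁻¹

Step 1: Overall order = 1 + 2 = 3.
Step 2: rate has units M·min⁻¹; [A]^1[B]^2 has units M^3.
Step 3: k = rate/([A]^1[B]^2), so units of k = M^(1-3)·min⁻¹ = M⁻²·min⁻¹.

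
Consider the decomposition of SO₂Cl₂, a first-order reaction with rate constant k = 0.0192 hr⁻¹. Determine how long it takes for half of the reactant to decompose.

36.1 hr

Step 1: For a first-order reaction, t₁/₂ = ln(2)/k
Step 2: t₁/₂ = ln(2)/0.0192
Step 3: t₁/₂ = 0.6931/0.0192 = 36.1 hr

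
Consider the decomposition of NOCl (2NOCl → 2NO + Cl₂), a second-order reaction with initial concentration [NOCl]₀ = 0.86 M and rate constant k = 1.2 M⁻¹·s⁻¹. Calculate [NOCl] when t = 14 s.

0.05567 M

Step 1: For a second-order reaction: 1/[NOCl] = 1/[NOCl]₀ + kt
Step 2: 1/[NOCl] = 1/0.86 + 1.2 × 14
Step 3: 1/[NOCl] = 1.163 + 16.8 = 17.96
Step 4: [NOCl] = 1/17.96 = 0.05567 M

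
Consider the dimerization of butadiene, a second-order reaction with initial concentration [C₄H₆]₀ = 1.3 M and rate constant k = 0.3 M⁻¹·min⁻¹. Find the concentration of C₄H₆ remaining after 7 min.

0.3485 M

Step 1: For a second-order reaction: 1/[C₄H₆] = 1/[C₄H₆]₀ + kt
Step 2: 1/[C₄H₆] = 1/1.3 + 0.3 × 7
Step 3: 1/[C₄H₆] = 0.7692 + 2.1 = 2.869
Step 4: [C₄H₆] = 1/2.869 = 0.3485 M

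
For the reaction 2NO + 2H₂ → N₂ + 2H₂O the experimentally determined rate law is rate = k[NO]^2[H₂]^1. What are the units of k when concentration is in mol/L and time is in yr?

(mol/L)⁻²·yr⁻¹

Step 1: Overall order = 2 + 1 = 3.
Step 2: rate has units mol/L·yr⁻¹; [NO]^2[H₂]^1 has units (mol/L)^3.
Step 3: k = rate/([NO]^2[H₂]^1), so units of k = (mol/L)^(1-3)·yr⁻¹ = (mol/L)⁻²·yr⁻¹.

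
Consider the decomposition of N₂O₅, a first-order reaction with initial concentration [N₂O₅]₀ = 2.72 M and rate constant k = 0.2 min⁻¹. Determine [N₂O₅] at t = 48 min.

0.0001842 M

Step 1: For a first-order reaction: [N₂O₅] = [N₂O₅]₀ × e^(-kt)
Step 2: [N₂O₅] = 2.72 × e^(-0.2 × 48)
Step 3: [N₂O₅] = 2.72 × e^(-9.6)
Step 4: [N₂O₅] = 2.72 × 6.77287e-05 = 0.0001842 M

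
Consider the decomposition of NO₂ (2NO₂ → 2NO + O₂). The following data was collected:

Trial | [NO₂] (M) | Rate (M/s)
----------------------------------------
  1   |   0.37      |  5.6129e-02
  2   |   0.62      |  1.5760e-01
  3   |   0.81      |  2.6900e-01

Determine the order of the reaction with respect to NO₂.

second order (2)

Step 1: Compare trials to find order n where rate₂/rate₁ = ([NO₂]₂/[NO₂]₁)^n
Step 2: rate₂/rate₁ = 1.5760e-01/5.6129e-02 = 2.808
Step 3: [NO₂]₂/[NO₂]₁ = 0.62/0.37 = 1.676
Step 4: n = ln(2.808)/ln(1.676) = 2.00 ≈ 2
Step 5: The reaction is second order in NO₂.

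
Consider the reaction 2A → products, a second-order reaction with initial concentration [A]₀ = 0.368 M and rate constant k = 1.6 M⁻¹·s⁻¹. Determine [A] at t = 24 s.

0.02432 M

Step 1: For a second-order reaction: 1/[A] = 1/[A]₀ + kt
Step 2: 1/[A] = 1/0.368 + 1.6 × 24
Step 3: 1/[A] = 2.717 + 38.4 = 41.12
Step 4: [A] = 1/41.12 = 0.02432 M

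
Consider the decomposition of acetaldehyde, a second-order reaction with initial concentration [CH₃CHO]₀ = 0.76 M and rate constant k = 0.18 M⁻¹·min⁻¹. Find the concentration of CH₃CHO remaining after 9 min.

0.3406 M

Step 1: For a second-order reaction: 1/[CH₃CHO] = 1/[CH₃CHO]₀ + kt
Step 2: 1/[CH₃CHO] = 1/0.76 + 0.18 × 9
Step 3: 1/[CH₃CHO] = 1.316 + 1.62 = 2.936
Step 4: [CH₃CHO] = 1/2.936 = 0.3406 M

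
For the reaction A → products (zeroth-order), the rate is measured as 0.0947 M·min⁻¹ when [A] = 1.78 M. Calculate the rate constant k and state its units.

0.0947 M·min⁻¹

Step 1: For a zeroth-order reaction, rate = k (independent of concentration).
Step 2: k = rate = 0.0947 M·min⁻¹.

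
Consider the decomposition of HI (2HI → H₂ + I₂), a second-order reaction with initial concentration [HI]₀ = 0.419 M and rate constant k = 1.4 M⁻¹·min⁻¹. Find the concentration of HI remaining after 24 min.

0.02779 M

Step 1: For a second-order reaction: 1/[HI] = 1/[HI]₀ + kt
Step 2: 1/[HI] = 1/0.419 + 1.4 × 24
Step 3: 1/[HI] = 2.387 + 33.6 = 35.99
Step 4: [HI] = 1/35.99 = 0.02779 M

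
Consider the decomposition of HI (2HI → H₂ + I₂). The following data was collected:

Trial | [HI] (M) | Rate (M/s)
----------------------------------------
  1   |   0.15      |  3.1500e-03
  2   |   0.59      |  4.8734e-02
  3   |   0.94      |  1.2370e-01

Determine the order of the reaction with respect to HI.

second order (2)

Step 1: Compare trials to find order n where rate₂/rate₁ = ([HI]₂/[HI]₁)^n
Step 2: rate₂/rate₁ = 4.8734e-02/3.1500e-03 = 15.47
Step 3: [HI]₂/[HI]₁ = 0.59/0.15 = 3.933
Step 4: n = ln(15.47)/ln(3.933) = 2.00 ≈ 2
Step 5: The reaction is second order in HI.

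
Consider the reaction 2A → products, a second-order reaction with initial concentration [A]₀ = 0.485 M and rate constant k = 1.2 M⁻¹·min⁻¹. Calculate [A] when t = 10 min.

0.07111 M

Step 1: For a second-order reaction: 1/[A] = 1/[A]₀ + kt
Step 2: 1/[A] = 1/0.485 + 1.2 × 10
Step 3: 1/[A] = 2.062 + 12 = 14.06
Step 4: [A] = 1/14.06 = 0.07111 M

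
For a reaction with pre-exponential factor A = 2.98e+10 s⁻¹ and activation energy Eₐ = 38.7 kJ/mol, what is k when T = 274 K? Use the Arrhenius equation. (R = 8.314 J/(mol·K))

1.25e+03 s⁻¹

Step 1: Use the Arrhenius equation: k = A × exp(-Eₐ/RT)
Step 2: Convert Eₐ to J/mol: 38.7 kJ/mol = 38700 J/mol
Step 3: Calculate the exponent: -Eₐ/(RT) = -38700/(8.314 × 274) = -16.98832
Step 4: k = 2.98e+10 × exp(-16.98832)
Step 5: k = 2.98e+10 × 4.18858e-08 = 1.2482e+03 s⁻¹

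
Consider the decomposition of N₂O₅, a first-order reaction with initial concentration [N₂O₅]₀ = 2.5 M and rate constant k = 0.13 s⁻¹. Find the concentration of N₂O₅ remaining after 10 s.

0.6813 M

Step 1: For a first-order reaction: [N₂O₅] = [N₂O₅]₀ × e^(-kt)
Step 2: [N₂O₅] = 2.5 × e^(-0.13 × 10)
Step 3: [N₂O₅] = 2.5 × e^(-1.3)
Step 4: [N₂O₅] = 2.5 × 0.272532 = 0.6813 M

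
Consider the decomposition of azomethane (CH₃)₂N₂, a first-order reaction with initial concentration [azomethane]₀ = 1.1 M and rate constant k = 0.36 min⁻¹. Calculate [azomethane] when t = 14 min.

0.007121 M

Step 1: For a first-order reaction: [azomethane] = [azomethane]₀ × e^(-kt)
Step 2: [azomethane] = 1.1 × e^(-0.36 × 14)
Step 3: [azomethane] = 1.1 × e^(-5.04)
Step 4: [azomethane] = 1.1 × 0.00647375 = 0.007121 M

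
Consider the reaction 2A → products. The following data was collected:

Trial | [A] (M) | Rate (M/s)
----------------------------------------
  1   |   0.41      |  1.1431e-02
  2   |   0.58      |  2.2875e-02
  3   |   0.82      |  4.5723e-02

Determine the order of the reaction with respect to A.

second order (2)

Step 1: Compare trials to find order n where rate₂/rate₁ = ([A]₂/[A]₁)^n
Step 2: rate₂/rate₁ = 2.2875e-02/1.1431e-02 = 2.001
Step 3: [A]₂/[A]₁ = 0.58/0.41 = 1.415
Step 4: n = ln(2.001)/ln(1.415) = 2.00 ≈ 2
Step 5: The reaction is second order in A.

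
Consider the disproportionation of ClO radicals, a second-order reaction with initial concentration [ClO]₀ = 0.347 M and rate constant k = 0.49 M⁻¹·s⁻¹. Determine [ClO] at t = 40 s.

0.04448 M

Step 1: For a second-order reaction: 1/[ClO] = 1/[ClO]₀ + kt
Step 2: 1/[ClO] = 1/0.347 + 0.49 × 40
Step 3: 1/[ClO] = 2.882 + 19.6 = 22.48
Step 4: [ClO] = 1/22.48 = 0.04448 M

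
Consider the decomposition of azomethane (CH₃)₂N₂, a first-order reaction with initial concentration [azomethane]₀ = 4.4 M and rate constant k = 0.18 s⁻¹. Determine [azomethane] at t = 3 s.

2.564 M

Step 1: For a first-order reaction: [azomethane] = [azomethane]₀ × e^(-kt)
Step 2: [azomethane] = 4.4 × e^(-0.18 × 3)
Step 3: [azomethane] = 4.4 × e^(-0.54)
Step 4: [azomethane] = 4.4 × 0.582748 = 2.564 M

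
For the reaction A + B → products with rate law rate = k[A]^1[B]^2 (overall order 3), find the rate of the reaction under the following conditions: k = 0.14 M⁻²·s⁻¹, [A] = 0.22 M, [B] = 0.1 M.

0.000308 M/s

Step 1: The rate law is rate = k[A]^1[B]^2, overall order = 1+2 = 3
Step 2: Substitute values: rate = 0.14 × (0.22)^1 × (0.1)^2
Step 3: rate = 0.14 × 0.22 × 0.01 = 0.000308 M/s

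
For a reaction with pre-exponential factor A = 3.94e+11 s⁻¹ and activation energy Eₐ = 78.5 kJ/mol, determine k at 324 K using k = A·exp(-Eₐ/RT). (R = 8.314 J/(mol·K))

8.70e-02 s⁻¹

Step 1: Use the Arrhenius equation: k = A × exp(-Eₐ/RT)
Step 2: Convert Eₐ to J/mol: 78.5 kJ/mol = 78500 J/mol
Step 3: Calculate the exponent: -Eₐ/(RT) = -78500/(8.314 × 324) = -29.14168
Step 4: k = 3.94e+11 × exp(-29.14168)
Step 5: k = 3.94e+11 × 2.20764e-13 = 8.6981e-02 s⁻¹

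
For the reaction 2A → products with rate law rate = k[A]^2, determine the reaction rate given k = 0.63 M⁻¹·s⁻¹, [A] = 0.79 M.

0.3932 M/s

Step 1: Identify the rate law: rate = k[A]^2
Step 2: Substitute values: rate = 0.63 × (0.79)^2
Step 3: Calculate: rate = 0.63 × 0.6241 = 0.393183 M/s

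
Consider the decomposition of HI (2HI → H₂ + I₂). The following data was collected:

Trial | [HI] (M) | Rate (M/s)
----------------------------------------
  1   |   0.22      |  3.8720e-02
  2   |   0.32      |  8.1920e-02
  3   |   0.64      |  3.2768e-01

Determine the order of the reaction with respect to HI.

second order (2)

Step 1: Compare trials to find order n where rate₂/rate₁ = ([HI]₂/[HI]₁)^n
Step 2: rate₂/rate₁ = 8.1920e-02/3.8720e-02 = 2.116
Step 3: [HI]₂/[HI]₁ = 0.32/0.22 = 1.455
Step 4: n = ln(2.116)/ln(1.455) = 2.00 ≈ 2
Step 5: The reaction is second order in HI.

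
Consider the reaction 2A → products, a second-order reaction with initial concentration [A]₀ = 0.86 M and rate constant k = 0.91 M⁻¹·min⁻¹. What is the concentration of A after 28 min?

0.03753 M

Step 1: For a second-order reaction: 1/[A] = 1/[A]₀ + kt
Step 2: 1/[A] = 1/0.86 + 0.91 × 28
Step 3: 1/[A] = 1.163 + 25.48 = 26.64
Step 4: [A] = 1/26.64 = 0.03753 M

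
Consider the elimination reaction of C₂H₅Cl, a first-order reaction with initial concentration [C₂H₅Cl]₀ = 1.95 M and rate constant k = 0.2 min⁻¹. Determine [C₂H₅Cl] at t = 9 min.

0.3223 M

Step 1: For a first-order reaction: [C₂H₅Cl] = [C₂H₅Cl]₀ × e^(-kt)
Step 2: [C₂H₅Cl] = 1.95 × e^(-0.2 × 9)
Step 3: [C₂H₅Cl] = 1.95 × e^(-1.8)
Step 4: [C₂H₅Cl] = 1.95 × 0.165299 = 0.3223 M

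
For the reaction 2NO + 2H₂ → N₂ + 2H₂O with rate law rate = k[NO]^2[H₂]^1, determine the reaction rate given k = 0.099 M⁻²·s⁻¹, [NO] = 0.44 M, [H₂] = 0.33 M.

0.006325 M/s

Step 1: The rate law is rate = k[NO]^2[H₂]^1
Step 2: Substitute: rate = 0.099 × (0.44)^2 × (0.33)^1
Step 3: rate = 0.099 × 0.1936 × 0.33 = 0.00632491 M/s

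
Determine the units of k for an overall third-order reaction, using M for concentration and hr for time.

M⁻²·hr⁻¹

Step 1: For overall order n, rate = k × (concentration)^n.
Step 2: Rate has units M·hr⁻¹; concentration term has units M^3.
Step 3: k = rate / (concentration)^n, so units of k = M^(1-3)·hr⁻¹ = M⁻²·hr⁻¹.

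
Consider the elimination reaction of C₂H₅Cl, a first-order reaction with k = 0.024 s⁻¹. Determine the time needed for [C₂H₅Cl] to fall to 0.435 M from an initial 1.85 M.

60.32 s

Step 1: For first-order: t = ln([C₂H₅Cl]₀/[C₂H₅Cl])/k
Step 2: t = ln(1.85/0.435)/0.024
Step 3: t = ln(4.253)/0.024
Step 4: t = 1.448/0.024 = 60.32 s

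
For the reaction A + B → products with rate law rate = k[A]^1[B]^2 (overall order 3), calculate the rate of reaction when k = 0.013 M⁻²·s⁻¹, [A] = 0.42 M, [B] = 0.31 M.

0.0005247 M/s

Step 1: The rate law is rate = k[A]^1[B]^2, overall order = 1+2 = 3
Step 2: Substitute values: rate = 0.013 × (0.42)^1 × (0.31)^2
Step 3: rate = 0.013 × 0.42 × 0.0961 = 0.000524706 M/s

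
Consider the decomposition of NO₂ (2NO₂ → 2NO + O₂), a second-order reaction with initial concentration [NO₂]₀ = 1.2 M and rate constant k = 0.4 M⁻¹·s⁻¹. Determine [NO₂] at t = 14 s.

0.1554 M

Step 1: For a second-order reaction: 1/[NO₂] = 1/[NO₂]₀ + kt
Step 2: 1/[NO₂] = 1/1.2 + 0.4 × 14
Step 3: 1/[NO₂] = 0.8333 + 5.6 = 6.433
Step 4: [NO₂] = 1/6.433 = 0.1554 M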